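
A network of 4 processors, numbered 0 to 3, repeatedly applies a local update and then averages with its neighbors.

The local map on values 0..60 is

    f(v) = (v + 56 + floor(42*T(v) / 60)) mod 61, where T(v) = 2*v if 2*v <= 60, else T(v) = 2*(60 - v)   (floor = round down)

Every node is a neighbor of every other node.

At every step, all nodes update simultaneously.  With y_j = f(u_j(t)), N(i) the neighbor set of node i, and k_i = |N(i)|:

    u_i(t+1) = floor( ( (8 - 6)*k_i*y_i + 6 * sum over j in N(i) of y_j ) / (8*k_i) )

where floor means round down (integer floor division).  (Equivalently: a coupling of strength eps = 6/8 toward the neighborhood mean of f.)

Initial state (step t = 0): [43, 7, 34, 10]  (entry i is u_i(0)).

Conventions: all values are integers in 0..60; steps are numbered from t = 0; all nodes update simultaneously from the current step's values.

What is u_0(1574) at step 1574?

Answer: u_0(1574) = 56
Key observation: The state at step 8, [56, 56, 56, 56], reappears at step 9: the system is in a cycle of period 1 from step 8 on.  Therefore the state at step 1574 equals the state at step 8 + ((1574 - 8) mod 1) = 8, which is [56, 56, 56, 56].

Derivation:
t=0: [43, 7, 34, 10]
t=1: [8, 8, 8, 8]
t=2: [14, 14, 14, 14]
t=3: [28, 28, 28, 28]
t=4: [1, 1, 1, 1]
t=5: [58, 58, 58, 58]
t=6: [55, 55, 55, 55]
t=7: [57, 57, 57, 57]
t=8: [56, 56, 56, 56]
t=9: [56, 56, 56, 56]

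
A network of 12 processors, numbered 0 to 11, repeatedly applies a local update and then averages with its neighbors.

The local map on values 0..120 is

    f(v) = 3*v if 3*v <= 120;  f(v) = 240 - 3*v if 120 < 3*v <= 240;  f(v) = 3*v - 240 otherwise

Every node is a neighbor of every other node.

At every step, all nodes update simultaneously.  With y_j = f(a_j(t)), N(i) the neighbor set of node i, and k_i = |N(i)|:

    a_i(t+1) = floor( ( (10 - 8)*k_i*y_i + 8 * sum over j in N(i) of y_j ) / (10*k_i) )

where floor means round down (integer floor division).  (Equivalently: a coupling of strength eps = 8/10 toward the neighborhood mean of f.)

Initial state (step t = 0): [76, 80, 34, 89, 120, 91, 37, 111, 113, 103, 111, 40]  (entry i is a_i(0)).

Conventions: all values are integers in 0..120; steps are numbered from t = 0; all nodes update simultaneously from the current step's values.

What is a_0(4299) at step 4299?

Simulating step by step:
t=0: [76, 80, 34, 89, 120, 91, 37, 111, 113, 103, 111, 40]
t=1: [65, 63, 76, 67, 79, 68, 78, 75, 76, 72, 75, 79]
t=2: [24, 25, 20, 23, 19, 23, 19, 20, 20, 22, 20, 19]
t=3: [64, 64, 63, 64, 62, 64, 62, 63, 63, 63, 63, 62]
t=4: [50, 50, 50, 50, 51, 50, 51, 50, 50, 50, 50, 51]
t=5: [89, 89, 89, 89, 88, 89, 88, 89, 89, 89, 89, 88]
t=6: [26, 26, 26, 26, 25, 26, 25, 26, 26, 26, 26, 25]
t=7: [77, 77, 77, 77, 76, 77, 76, 77, 77, 77, 77, 76]
t=8: [9, 9, 9, 9, 10, 9, 10, 9, 9, 9, 9, 10]
t=9: [27, 27, 27, 27, 28, 27, 28, 27, 27, 27, 27, 28]
t=10: [81, 81, 81, 81, 82, 81, 82, 81, 81, 81, 81, 82]
t=11: [3, 3, 3, 3, 4, 3, 4, 3, 3, 3, 3, 4]
t=12: [9, 9, 9, 9, 10, 9, 10, 9, 9, 9, 9, 10]

Answer: a_0(4299) = 3
Key observation: The state at step 8, [9, 9, 9, 9, 10, 9, 10, 9, 9, 9, 9, 10], reappears at step 12: the system is in a cycle of period 4 from step 8 on.  Therefore the state at step 4299 equals the state at step 8 + ((4299 - 8) mod 4) = 11, which is [3, 3, 3, 3, 4, 3, 4, 3, 3, 3, 3, 4].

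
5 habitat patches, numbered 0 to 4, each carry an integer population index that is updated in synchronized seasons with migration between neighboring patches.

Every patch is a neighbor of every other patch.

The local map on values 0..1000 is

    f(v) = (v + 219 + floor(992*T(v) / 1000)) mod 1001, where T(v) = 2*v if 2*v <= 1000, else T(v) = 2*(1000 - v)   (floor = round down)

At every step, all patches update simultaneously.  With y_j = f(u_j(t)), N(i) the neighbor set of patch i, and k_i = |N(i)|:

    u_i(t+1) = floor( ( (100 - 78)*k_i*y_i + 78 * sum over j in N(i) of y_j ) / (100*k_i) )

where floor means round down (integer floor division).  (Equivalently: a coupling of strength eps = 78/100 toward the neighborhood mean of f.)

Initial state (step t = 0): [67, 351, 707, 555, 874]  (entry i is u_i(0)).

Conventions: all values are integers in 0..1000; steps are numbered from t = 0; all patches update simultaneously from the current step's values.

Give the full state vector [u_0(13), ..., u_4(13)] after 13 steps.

Answer: [679, 679, 679, 679, 679]

Derivation:
t=0: [67, 351, 707, 555, 874]
t=1: [436, 432, 438, 442, 434]
t=2: [519, 519, 519, 520, 519]
t=3: [690, 690, 690, 690, 690]
t=4: [523, 523, 523, 523, 523]
t=5: [687, 687, 687, 687, 687]
t=6: [525, 525, 525, 525, 525]
t=7: [685, 685, 685, 685, 685]
t=8: [527, 527, 527, 527, 527]
t=9: [683, 683, 683, 683, 683]
t=10: [529, 529, 529, 529, 529]
t=11: [681, 681, 681, 681, 681]
t=12: [531, 531, 531, 531, 531]
t=13: [679, 679, 679, 679, 679]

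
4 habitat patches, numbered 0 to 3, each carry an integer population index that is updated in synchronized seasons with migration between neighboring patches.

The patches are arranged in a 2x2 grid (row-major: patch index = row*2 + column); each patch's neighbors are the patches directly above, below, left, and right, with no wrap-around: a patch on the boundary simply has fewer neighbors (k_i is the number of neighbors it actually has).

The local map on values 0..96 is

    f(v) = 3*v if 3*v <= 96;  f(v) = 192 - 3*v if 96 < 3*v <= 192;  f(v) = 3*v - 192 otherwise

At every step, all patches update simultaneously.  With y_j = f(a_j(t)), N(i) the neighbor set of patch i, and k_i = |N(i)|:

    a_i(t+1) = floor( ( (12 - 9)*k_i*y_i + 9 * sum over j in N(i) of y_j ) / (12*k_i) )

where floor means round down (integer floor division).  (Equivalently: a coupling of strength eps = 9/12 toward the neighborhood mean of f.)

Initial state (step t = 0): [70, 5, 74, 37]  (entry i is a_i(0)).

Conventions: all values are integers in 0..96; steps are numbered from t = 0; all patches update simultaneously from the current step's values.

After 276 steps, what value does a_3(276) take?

Answer: a_3(276) = 38
Key observation: The state at step 34, [30, 12, 12, 30], reappears at step 40: the system is in a cycle of period 6 from step 34 on.  Therefore the state at step 276 equals the state at step 34 + ((276 - 34) mod 6) = 36, which is [38, 42, 42, 38].

Derivation:
t=0: [70, 5, 74, 37]
t=1: [21, 40, 44, 37]
t=2: [65, 72, 69, 69]
t=3: [15, 12, 10, 18]
t=4: [36, 46, 44, 38]
t=5: [63, 74, 75, 62]
t=6: [24, 10, 11, 25]
t=7: [41, 62, 63, 42]
t=8: [20, 52, 51, 19]
t=9: [43, 52, 53, 42]
t=10: [41, 57, 56, 42]
t=11: [34, 55, 56, 33]
t=12: [41, 75, 74, 42]
t=13: [40, 58, 58, 40]
t=14: [31, 58, 58, 31]
t=15: [36, 74, 74, 36]
t=16: [43, 70, 70, 43]
t=17: [29, 51, 51, 29]
t=18: [51, 75, 75, 51]
t=19: [34, 37, 37, 34]
t=20: [83, 87, 87, 83]
t=21: [66, 60, 60, 66]
t=22: [10, 7, 7, 10]
t=23: [23, 27, 27, 23]
t=24: [78, 72, 72, 78]
t=25: [28, 37, 37, 28]
t=26: [81, 83, 83, 81]
t=27: [55, 52, 52, 55]
t=28: [33, 29, 29, 33]
t=29: [88, 91, 91, 88]
t=30: [78, 74, 74, 78]
t=31: [33, 39, 39, 33]
t=32: [79, 88, 88, 79]
t=33: [65, 51, 51, 65]
t=34: [30, 12, 12, 30]
t=35: [49, 76, 76, 49]
t=36: [38, 42, 42, 38]
t=37: [69, 75, 75, 69]
t=38: [28, 19, 19, 28]
t=39: [63, 77, 77, 63]
t=40: [30, 12, 12, 30]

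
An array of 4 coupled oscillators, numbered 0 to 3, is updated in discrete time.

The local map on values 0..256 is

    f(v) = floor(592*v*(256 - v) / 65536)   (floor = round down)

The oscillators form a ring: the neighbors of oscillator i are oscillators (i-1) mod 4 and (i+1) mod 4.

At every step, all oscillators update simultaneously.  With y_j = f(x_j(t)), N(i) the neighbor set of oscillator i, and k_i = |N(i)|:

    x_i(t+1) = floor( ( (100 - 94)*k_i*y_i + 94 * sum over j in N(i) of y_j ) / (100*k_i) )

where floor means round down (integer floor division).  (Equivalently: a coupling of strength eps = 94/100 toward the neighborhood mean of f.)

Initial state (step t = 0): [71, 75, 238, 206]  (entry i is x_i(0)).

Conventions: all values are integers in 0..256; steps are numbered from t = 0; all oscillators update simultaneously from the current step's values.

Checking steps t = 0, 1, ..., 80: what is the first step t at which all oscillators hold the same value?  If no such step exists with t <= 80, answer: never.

Simulating step by step:
t=0: [71, 75, 238, 206]  (not all equal)
t=1: [108, 80, 103, 78]  (not all equal)
t=2: [127, 142, 126, 141]  (not all equal)
t=3: [146, 146, 146, 146]  (all equal)

Answer: 3
Key observation: Synchronization is absorbing here: once all oscillators are equal they stay equal, and step 3 is the first all-equal step.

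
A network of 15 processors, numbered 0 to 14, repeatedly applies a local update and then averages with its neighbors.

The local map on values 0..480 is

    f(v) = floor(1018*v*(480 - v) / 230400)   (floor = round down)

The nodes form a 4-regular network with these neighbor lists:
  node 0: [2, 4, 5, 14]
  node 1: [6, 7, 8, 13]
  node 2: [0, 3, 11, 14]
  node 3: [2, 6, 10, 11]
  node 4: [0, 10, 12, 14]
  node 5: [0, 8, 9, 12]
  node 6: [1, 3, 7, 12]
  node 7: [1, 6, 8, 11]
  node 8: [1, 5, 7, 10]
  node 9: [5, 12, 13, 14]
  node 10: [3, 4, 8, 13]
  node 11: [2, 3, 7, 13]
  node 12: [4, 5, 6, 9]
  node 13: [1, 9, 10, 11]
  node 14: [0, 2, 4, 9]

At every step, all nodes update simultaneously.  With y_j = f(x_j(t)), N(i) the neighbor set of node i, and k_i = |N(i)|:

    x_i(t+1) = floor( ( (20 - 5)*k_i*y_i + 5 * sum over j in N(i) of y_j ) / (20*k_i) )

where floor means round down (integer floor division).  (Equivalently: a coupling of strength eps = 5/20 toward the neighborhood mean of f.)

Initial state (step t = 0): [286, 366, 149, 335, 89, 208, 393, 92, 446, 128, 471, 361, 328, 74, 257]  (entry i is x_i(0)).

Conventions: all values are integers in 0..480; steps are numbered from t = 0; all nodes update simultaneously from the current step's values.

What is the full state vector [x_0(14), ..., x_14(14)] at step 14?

Simulating step by step:
t=0: [286, 366, 149, 335, 89, 208, 393, 92, 446, 128, 471, 361, 328, 74, 257]
t=1: [238, 169, 219, 196, 160, 232, 161, 154, 88, 202, 48, 186, 212, 135, 240]
t=2: [252, 224, 251, 234, 222, 247, 228, 218, 163, 246, 120, 238, 247, 204, 251]
t=3: [253, 251, 253, 249, 249, 252, 253, 250, 230, 253, 203, 253, 253, 245, 253]
t=4: [253, 253, 253, 253, 253, 253, 253, 253, 253, 253, 249, 253, 253, 253, 253]
t=5: [253, 253, 253, 253, 253, 253, 253, 253, 253, 253, 253, 253, 253, 253, 253]
t=6: [253, 253, 253, 253, 253, 253, 253, 253, 253, 253, 253, 253, 253, 253, 253]
t=7: [253, 253, 253, 253, 253, 253, 253, 253, 253, 253, 253, 253, 253, 253, 253]
t=8: [253, 253, 253, 253, 253, 253, 253, 253, 253, 253, 253, 253, 253, 253, 253]
t=9: [253, 253, 253, 253, 253, 253, 253, 253, 253, 253, 253, 253, 253, 253, 253]
t=10: [253, 253, 253, 253, 253, 253, 253, 253, 253, 253, 253, 253, 253, 253, 253]
t=11: [253, 253, 253, 253, 253, 253, 253, 253, 253, 253, 253, 253, 253, 253, 253]
t=12: [253, 253, 253, 253, 253, 253, 253, 253, 253, 253, 253, 253, 253, 253, 253]
t=13: [253, 253, 253, 253, 253, 253, 253, 253, 253, 253, 253, 253, 253, 253, 253]
t=14: [253, 253, 253, 253, 253, 253, 253, 253, 253, 253, 253, 253, 253, 253, 253]

Answer: [253, 253, 253, 253, 253, 253, 253, 253, 253, 253, 253, 253, 253, 253, 253]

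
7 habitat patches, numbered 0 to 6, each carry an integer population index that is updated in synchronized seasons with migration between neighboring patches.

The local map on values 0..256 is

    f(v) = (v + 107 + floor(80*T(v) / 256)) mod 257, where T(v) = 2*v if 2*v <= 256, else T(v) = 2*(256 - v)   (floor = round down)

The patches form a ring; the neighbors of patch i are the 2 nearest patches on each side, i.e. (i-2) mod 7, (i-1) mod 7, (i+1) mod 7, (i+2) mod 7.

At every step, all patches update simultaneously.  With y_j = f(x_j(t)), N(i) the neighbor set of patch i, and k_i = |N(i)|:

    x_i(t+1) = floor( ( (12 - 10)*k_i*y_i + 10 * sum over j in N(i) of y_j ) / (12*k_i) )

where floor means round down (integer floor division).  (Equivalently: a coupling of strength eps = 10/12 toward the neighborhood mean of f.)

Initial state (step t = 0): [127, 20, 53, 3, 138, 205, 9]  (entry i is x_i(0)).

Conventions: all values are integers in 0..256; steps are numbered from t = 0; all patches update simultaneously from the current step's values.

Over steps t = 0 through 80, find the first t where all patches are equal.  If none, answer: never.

Simulating step by step:
t=0: [127, 20, 53, 3, 138, 205, 9]  (not all equal)
t=1: [121, 123, 108, 118, 116, 87, 91]  (not all equal)
t=2: [127, 84, 40, 81, 124, 120, 121]  (not all equal)
t=3: [114, 147, 151, 146, 112, 88, 89]  (not all equal)
t=4: [137, 97, 51, 96, 136, 121, 121]  (not all equal)
t=5: [70, 64, 59, 64, 69, 43, 44]  (not all equal)
t=6: [196, 204, 213, 203, 196, 201, 201]  (not all equal)
t=7: [85, 85, 85, 85, 85, 84, 84]  (not all equal)
t=8: [244, 244, 245, 244, 244, 244, 244]  (not all equal)
t=9: [101, 101, 101, 101, 101, 101, 101]  (all equal)

Answer: 9
Key observation: Synchronization is absorbing here: once all patches are equal they stay equal, and step 9 is the first all-equal step.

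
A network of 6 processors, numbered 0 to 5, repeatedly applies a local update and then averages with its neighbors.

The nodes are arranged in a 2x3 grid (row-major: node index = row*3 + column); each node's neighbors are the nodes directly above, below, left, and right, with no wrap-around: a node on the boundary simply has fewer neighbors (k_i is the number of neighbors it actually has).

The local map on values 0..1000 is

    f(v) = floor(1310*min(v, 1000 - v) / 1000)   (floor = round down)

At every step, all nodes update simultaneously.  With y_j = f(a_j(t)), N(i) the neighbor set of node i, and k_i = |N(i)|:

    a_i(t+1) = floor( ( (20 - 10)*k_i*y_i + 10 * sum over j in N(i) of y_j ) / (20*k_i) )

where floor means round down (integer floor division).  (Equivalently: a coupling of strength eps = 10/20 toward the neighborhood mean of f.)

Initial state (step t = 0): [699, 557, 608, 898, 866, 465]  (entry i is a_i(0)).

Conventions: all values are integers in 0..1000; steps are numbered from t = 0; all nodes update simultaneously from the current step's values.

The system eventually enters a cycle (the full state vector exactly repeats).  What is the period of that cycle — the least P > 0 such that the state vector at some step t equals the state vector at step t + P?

Answer: 10
Key observation: The state at step 23, [478, 475, 472, 478, 475, 472], reappears at step 33 — and no state repeats earlier — so the cycle the system enters has period 10.

Derivation:
t=0: [699, 557, 608, 898, 866, 465]
t=1: [375, 470, 553, 208, 307, 476]
t=2: [467, 553, 602, 359, 452, 558]
t=3: [569, 579, 551, 535, 568, 567]
t=4: [572, 561, 573, 586, 570, 571]
t=5: [559, 567, 563, 551, 561, 561]
t=6: [577, 570, 571, 582, 575, 574]
t=7: [554, 560, 560, 551, 556, 558]
t=8: [583, 578, 576, 585, 581, 578]
t=9: [546, 550, 553, 545, 548, 551]
t=10: [593, 589, 586, 594, 591, 588]
t=11: [533, 537, 540, 532, 535, 538]
t=12: [610, 606, 603, 611, 608, 605]
t=13: [511, 515, 518, 510, 513, 516]
t=14: [639, 635, 632, 639, 636, 634]
t=15: [473, 477, 480, 473, 476, 479]
t=16: [620, 623, 626, 620, 623, 626]
t=17: [496, 493, 490, 496, 493, 490]
t=18: [648, 645, 642, 648, 645, 642]
t=19: [462, 464, 467, 462, 464, 467]
t=20: [605, 607, 610, 605, 607, 610]
t=21: [516, 513, 511, 516, 513, 511]
t=22: [634, 637, 639, 634, 637, 639]
t=23: [478, 475, 472, 478, 475, 472]
t=24: [625, 622, 619, 625, 622, 619]
t=25: [492, 495, 498, 492, 495, 498]
t=26: [645, 648, 651, 645, 648, 651]
t=27: [464, 461, 458, 464, 461, 458]
t=28: [606, 603, 600, 606, 603, 600]
t=29: [517, 520, 523, 517, 520, 523]
t=30: [631, 628, 625, 631, 628, 625]
t=31: [484, 487, 490, 484, 487, 490]
t=32: [634, 637, 640, 634, 637, 640]
t=33: [478, 475, 472, 478, 475, 472]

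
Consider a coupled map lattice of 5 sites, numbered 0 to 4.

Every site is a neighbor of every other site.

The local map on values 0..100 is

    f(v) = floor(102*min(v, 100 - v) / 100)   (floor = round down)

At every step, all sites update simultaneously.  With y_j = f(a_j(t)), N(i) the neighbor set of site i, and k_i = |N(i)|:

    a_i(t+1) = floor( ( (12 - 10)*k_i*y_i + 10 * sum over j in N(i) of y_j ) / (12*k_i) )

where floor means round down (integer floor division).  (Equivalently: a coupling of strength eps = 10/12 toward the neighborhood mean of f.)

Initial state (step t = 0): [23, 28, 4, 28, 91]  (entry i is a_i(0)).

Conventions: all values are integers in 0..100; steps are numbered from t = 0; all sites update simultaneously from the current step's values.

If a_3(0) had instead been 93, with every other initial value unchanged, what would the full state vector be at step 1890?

Answer: [13, 13, 13, 13, 13]
Key observation: The state at step 2, [13, 13, 13, 13, 13], reappears at step 3: the system is in a cycle of period 1 from step 2 on.  Therefore the state at step 1890 equals the state at step 2 + ((1890 - 2) mod 1) = 2, which is [13, 13, 13, 13, 13].

Derivation:
t=0: [23, 28, 4, 93, 91]
t=1: [13, 13, 14, 14, 14]
t=2: [13, 13, 13, 13, 13]
t=3: [13, 13, 13, 13, 13]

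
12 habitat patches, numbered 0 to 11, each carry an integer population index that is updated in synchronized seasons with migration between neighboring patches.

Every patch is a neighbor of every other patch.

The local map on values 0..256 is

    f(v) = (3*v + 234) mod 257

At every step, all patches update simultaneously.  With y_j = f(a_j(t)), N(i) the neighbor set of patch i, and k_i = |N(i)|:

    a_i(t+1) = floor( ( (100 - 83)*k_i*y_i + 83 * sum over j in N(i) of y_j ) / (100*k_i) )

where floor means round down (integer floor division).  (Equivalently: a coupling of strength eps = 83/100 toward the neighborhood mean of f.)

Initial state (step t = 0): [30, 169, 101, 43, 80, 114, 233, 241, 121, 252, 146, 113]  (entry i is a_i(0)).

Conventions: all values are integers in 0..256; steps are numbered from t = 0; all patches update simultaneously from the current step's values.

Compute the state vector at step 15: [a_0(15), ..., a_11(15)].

Answer: [58, 58, 58, 58, 58, 58, 58, 58, 58, 58, 58, 58]

Derivation:
t=0: [30, 169, 101, 43, 80, 114, 233, 241, 121, 252, 146, 113]
t=1: [124, 139, 120, 128, 138, 124, 133, 135, 126, 139, 133, 123]
t=2: [108, 113, 107, 109, 112, 108, 111, 111, 109, 113, 111, 108]
t=3: [49, 50, 49, 49, 50, 49, 50, 50, 49, 50, 50, 49]
t=4: [125, 125, 125, 125, 125, 125, 125, 125, 125, 125, 125, 125]
t=5: [95, 95, 95, 95, 95, 95, 95, 95, 95, 95, 95, 95]
t=6: [5, 5, 5, 5, 5, 5, 5, 5, 5, 5, 5, 5]
t=7: [249, 249, 249, 249, 249, 249, 249, 249, 249, 249, 249, 249]
t=8: [210, 210, 210, 210, 210, 210, 210, 210, 210, 210, 210, 210]
t=9: [93, 93, 93, 93, 93, 93, 93, 93, 93, 93, 93, 93]
t=10: [256, 256, 256, 256, 256, 256, 256, 256, 256, 256, 256, 256]
t=11: [231, 231, 231, 231, 231, 231, 231, 231, 231, 231, 231, 231]
t=12: [156, 156, 156, 156, 156, 156, 156, 156, 156, 156, 156, 156]
t=13: [188, 188, 188, 188, 188, 188, 188, 188, 188, 188, 188, 188]
t=14: [27, 27, 27, 27, 27, 27, 27, 27, 27, 27, 27, 27]
t=15: [58, 58, 58, 58, 58, 58, 58, 58, 58, 58, 58, 58]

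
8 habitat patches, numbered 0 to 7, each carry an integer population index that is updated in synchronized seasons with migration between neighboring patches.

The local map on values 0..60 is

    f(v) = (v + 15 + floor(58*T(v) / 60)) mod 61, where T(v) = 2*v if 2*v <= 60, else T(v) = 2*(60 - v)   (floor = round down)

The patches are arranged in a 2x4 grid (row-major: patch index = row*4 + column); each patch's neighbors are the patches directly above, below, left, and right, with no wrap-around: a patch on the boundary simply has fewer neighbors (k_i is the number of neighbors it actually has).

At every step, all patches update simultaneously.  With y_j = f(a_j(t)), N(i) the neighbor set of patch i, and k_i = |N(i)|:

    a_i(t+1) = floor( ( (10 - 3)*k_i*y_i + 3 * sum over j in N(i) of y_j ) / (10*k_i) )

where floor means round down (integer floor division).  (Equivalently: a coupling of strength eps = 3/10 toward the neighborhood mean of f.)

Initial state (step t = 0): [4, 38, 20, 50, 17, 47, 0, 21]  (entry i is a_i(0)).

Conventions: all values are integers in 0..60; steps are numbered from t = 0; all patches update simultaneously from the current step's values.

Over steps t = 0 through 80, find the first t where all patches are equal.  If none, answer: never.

Answer: never
Key observation: The state at step 13 reappears at step 15 — the system is in a cycle of period 2 from step 13 on.  No step 0..15 is synchronized, and the cycle repeats forever, so no step up to 80 (or ever) has all patches equal.

Derivation:
t=0: [4, 38, 20, 50, 17, 47, 0, 21]  (not all equal)
t=1: [23, 30, 15, 20, 9, 23, 15, 16]  (not all equal)
t=2: [27, 39, 52, 17, 35, 28, 49, 10]  (not all equal)
t=3: [33, 32, 20, 11, 36, 34, 26, 34]  (not all equal)
t=4: [38, 36, 20, 40, 36, 37, 29, 38]  (not all equal)
t=5: [34, 33, 19, 29, 35, 35, 35, 34]  (not all equal)
t=6: [38, 35, 17, 34, 37, 37, 34, 38]  (not all equal)
t=7: [34, 33, 13, 32, 34, 35, 33, 35]  (not all equal)
t=8: [38, 40, 48, 41, 37, 37, 40, 37]  (not all equal)
t=9: [33, 31, 27, 30, 34, 34, 31, 33]  (not all equal)
t=10: [39, 39, 35, 40, 38, 38, 39, 39]  (not all equal)
t=11: [33, 33, 35, 32, 33, 33, 33, 32]  (not all equal)
t=12: [39, 38, 37, 39, 39, 39, 38, 39]  (not all equal)
t=13: [33, 33, 34, 33, 33, 33, 33, 33]  (not all equal)
t=14: [39, 38, 38, 38, 39, 39, 38, 39]  (not all equal)
t=15: [33, 33, 34, 33, 33, 33, 33, 33]  (not all equal)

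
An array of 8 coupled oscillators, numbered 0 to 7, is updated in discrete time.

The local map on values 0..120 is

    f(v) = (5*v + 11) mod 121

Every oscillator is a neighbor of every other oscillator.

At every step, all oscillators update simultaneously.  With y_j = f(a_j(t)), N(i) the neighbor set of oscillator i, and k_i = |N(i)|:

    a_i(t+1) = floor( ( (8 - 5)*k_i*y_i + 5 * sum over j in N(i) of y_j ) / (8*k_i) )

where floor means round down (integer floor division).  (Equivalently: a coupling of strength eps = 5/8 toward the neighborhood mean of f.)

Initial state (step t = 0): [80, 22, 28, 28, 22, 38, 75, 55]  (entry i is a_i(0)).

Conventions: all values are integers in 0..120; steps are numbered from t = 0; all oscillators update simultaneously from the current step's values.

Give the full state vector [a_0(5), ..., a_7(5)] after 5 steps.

Answer: [80, 59, 83, 83, 59, 70, 75, 79]

Derivation:
t=0: [80, 22, 28, 28, 22, 38, 75, 55]
t=1: [36, 22, 31, 31, 22, 45, 29, 35]
t=2: [53, 33, 46, 46, 33, 66, 43, 52]
t=3: [64, 70, 89, 89, 70, 83, 85, 63]
t=4: [90, 99, 92, 92, 99, 83, 86, 89]
t=5: [80, 59, 83, 83, 59, 70, 75, 79]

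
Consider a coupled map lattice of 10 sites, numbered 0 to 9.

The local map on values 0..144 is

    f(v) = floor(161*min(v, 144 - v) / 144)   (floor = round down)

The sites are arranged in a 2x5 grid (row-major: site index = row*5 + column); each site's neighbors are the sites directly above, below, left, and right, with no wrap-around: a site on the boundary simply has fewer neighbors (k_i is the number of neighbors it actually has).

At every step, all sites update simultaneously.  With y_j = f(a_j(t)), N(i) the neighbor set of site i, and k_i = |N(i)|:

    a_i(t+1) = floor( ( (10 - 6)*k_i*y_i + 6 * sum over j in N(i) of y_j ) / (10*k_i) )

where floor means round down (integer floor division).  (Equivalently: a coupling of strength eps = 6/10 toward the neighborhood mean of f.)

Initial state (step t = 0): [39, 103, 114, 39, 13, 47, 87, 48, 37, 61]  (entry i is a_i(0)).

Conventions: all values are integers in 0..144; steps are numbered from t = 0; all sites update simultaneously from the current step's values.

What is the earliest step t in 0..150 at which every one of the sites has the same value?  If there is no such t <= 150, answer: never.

Simulating step by step:
t=0: [39, 103, 114, 39, 13, 47, 87, 48, 37, 61]  (not all equal)
t=1: [46, 45, 41, 34, 38, 52, 55, 48, 49, 43]  (not all equal)
t=2: [52, 51, 46, 43, 42, 56, 56, 53, 49, 48]  (not all equal)
t=3: [58, 57, 53, 49, 48, 60, 60, 57, 53, 51]  (not all equal)
t=4: [64, 63, 59, 55, 54, 66, 65, 62, 58, 56]  (not all equal)
t=5: [71, 69, 66, 62, 60, 72, 71, 67, 64, 62]  (not all equal)
t=6: [78, 77, 73, 69, 68, 79, 77, 74, 70, 69]  (not all equal)
t=7: [73, 74, 77, 77, 76, 72, 74, 77, 77, 77]  (not all equal)
t=8: [79, 77, 74, 74, 74, 79, 77, 74, 74, 74]  (not all equal)
t=9: [72, 74, 77, 78, 78, 72, 74, 77, 78, 78]  (not all equal)
t=10: [79, 77, 74, 73, 73, 79, 77, 74, 73, 73]  (not all equal)
t=11: [72, 74, 77, 78, 79, 72, 74, 77, 78, 79]  (not all equal)
t=12: [79, 77, 74, 73, 72, 79, 77, 74, 73, 72]  (not all equal)
t=13: [72, 74, 77, 79, 79, 72, 74, 77, 79, 79]  (not all equal)
t=14: [79, 77, 74, 72, 72, 79, 77, 74, 72, 72]  (not all equal)
t=15: [72, 74, 77, 79, 80, 72, 74, 77, 79, 80]  (not all equal)
t=16: [79, 77, 74, 72, 71, 79, 77, 74, 72, 71]  (not all equal)
t=17: [72, 74, 77, 79, 79, 72, 74, 77, 79, 79]  (not all equal)

Answer: never
Key observation: The state at step 13 reappears at step 17 — the system is in a cycle of period 4 from step 13 on.  No step 0..17 is synchronized, and the cycle repeats forever, so no step up to 150 (or ever) has all sites equal.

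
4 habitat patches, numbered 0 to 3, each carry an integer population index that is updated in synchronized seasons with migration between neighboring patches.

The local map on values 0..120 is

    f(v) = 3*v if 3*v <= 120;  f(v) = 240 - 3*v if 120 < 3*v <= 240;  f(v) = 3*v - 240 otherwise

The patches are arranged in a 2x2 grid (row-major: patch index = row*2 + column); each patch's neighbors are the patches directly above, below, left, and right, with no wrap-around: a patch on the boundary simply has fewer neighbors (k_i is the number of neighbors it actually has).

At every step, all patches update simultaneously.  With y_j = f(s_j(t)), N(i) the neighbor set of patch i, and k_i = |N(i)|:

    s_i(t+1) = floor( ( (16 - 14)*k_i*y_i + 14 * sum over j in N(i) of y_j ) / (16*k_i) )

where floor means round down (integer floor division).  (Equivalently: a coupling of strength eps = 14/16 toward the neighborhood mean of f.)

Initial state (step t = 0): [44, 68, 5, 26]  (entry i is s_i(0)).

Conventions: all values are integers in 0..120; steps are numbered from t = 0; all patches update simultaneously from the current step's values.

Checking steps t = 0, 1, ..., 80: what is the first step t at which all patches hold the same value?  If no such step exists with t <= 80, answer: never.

Answer: 22
Key observation: Synchronization is absorbing here: once all patches are equal they stay equal, and step 22 is the first all-equal step.

Derivation:
t=0: [44, 68, 5, 26]  (not all equal)
t=1: [35, 85, 83, 32]  (not all equal)
t=2: [23, 89, 89, 22]  (not all equal)
t=3: [32, 62, 62, 31]  (not all equal)
t=4: [59, 89, 89, 58]  (not all equal)
t=5: [31, 59, 59, 31]  (not all equal)
t=6: [66, 89, 89, 66]  (not all equal)
t=7: [28, 40, 40, 28]  (not all equal)
t=8: [115, 88, 88, 115]  (not all equal)
t=9: [34, 94, 94, 34]  (not all equal)
t=10: [49, 94, 94, 49]  (not all equal)
t=11: [48, 86, 86, 48]  (not all equal)
t=12: [27, 86, 86, 27]  (not all equal)
t=13: [25, 73, 73, 25]  (not all equal)
t=14: [27, 68, 68, 27]  (not all equal)
t=15: [41, 75, 75, 41]  (not all equal)
t=16: [27, 104, 104, 27]  (not all equal)
t=17: [73, 79, 79, 73]  (not all equal)
t=18: [5, 18, 18, 5]  (not all equal)
t=19: [49, 19, 19, 49]  (not all equal)
t=20: [61, 88, 88, 61]  (not all equal)
t=21: [28, 52, 52, 28]  (not all equal)
t=22: [84, 84, 84, 84]  (all equal)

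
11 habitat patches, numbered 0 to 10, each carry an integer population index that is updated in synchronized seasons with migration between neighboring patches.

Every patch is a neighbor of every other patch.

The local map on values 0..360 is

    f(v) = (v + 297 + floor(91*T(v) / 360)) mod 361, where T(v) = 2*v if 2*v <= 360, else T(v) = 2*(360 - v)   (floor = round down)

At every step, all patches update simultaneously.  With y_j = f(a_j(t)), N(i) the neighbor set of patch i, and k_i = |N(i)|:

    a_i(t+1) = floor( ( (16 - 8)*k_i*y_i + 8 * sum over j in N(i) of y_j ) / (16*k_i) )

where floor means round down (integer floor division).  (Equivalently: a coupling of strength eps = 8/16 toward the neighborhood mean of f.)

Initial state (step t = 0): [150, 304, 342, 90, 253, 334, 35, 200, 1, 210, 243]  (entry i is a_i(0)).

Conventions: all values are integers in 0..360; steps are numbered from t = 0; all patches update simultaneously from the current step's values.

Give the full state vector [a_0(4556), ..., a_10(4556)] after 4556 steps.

Answer: [232, 232, 232, 232, 232, 232, 232, 232, 232, 232, 232]
Key observation: The state at step 5, [232, 232, 232, 232, 232, 232, 232, 232, 232, 232, 232], reappears at step 6: the system is in a cycle of period 1 from step 5 on.  Therefore the state at step 4556 equals the state at step 5 + ((4556 - 5) mod 1) = 5, which is [232, 232, 232, 232, 232, 232, 232, 232, 232, 232, 232].

Derivation:
t=0: [150, 304, 342, 90, 253, 334, 35, 200, 1, 210, 243]
t=1: [204, 252, 260, 163, 241, 259, 288, 228, 265, 231, 238]
t=2: [226, 237, 239, 210, 235, 239, 245, 232, 240, 233, 234]
t=3: [231, 233, 234, 227, 233, 234, 235, 232, 234, 233, 233]
t=4: [232, 232, 232, 231, 232, 232, 233, 232, 232, 232, 232]
t=5: [232, 232, 232, 232, 232, 232, 232, 232, 232, 232, 232]
t=6: [232, 232, 232, 232, 232, 232, 232, 232, 232, 232, 232]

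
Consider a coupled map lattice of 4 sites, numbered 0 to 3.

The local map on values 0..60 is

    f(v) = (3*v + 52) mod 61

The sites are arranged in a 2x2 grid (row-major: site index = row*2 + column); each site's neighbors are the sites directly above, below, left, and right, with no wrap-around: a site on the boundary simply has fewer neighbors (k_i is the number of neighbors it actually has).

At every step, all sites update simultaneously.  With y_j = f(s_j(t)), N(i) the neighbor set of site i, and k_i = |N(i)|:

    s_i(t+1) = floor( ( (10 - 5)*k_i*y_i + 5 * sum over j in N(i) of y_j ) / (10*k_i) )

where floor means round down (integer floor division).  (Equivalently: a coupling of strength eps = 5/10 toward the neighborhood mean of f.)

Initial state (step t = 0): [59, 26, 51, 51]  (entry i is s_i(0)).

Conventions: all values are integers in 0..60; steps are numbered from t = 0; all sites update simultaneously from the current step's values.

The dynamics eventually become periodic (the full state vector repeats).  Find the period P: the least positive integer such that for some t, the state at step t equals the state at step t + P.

Simulating step by step:
t=0: [59, 26, 51, 51]
t=1: [30, 21, 28, 18]
t=2: [27, 43, 23, 39]
t=3: [35, 44, 44, 53]
t=4: [18, 16, 16, 14]
t=5: [42, 39, 39, 36]
t=6: [51, 47, 47, 42]
t=7: [16, 24, 24, 33]
t=8: [20, 18, 18, 15]
t=9: [48, 44, 44, 40]
t=10: [7, 16, 16, 25]
t=11: [25, 23, 23, 22]
t=12: [32, 45, 45, 58]
t=13: [15, 19, 19, 23]
t=14: [42, 48, 48, 54]
t=15: [34, 28, 28, 22]
t=16: [23, 29, 29, 35]
t=17: [38, 32, 32, 26]
t=18: [35, 26, 26, 17]
t=19: [21, 23, 23, 25]
t=20: [57, 44, 44, 32]
t=21: [20, 17, 17, 13]
t=22: [46, 41, 41, 36]
t=23: [30, 37, 37, 45]
t=24: [30, 26, 26, 22]
t=25: [14, 23, 23, 32]
t=26: [46, 44, 44, 43]
t=27: [4, 17, 17, 30]
t=28: [22, 26, 26, 31]
t=29: [32, 24, 24, 15]
t=30: [14, 16, 16, 19]
t=31: [36, 39, 39, 43]
t=32: [42, 47, 47, 53]
t=33: [33, 26, 26, 19]
t=34: [18, 23, 23, 28]
t=35: [52, 44, 44, 37]
t=36: [13, 17, 17, 21]
t=37: [36, 42, 42, 48]
t=38: [47, 40, 40, 34]
t=39: [30, 35, 35, 41]
t=40: [27, 35, 35, 44]
t=41: [23, 20, 20, 18]
t=42: [55, 51, 51, 48]
t=43: [28, 22, 22, 17]
t=44: [35, 42, 42, 49]
t=45: [45, 40, 40, 36]
t=46: [27, 35, 35, 44]

Answer: 6
Key observation: The state at step 40, [27, 35, 35, 44], reappears at step 46 — and no state repeats earlier — so the cycle the system enters has period 6.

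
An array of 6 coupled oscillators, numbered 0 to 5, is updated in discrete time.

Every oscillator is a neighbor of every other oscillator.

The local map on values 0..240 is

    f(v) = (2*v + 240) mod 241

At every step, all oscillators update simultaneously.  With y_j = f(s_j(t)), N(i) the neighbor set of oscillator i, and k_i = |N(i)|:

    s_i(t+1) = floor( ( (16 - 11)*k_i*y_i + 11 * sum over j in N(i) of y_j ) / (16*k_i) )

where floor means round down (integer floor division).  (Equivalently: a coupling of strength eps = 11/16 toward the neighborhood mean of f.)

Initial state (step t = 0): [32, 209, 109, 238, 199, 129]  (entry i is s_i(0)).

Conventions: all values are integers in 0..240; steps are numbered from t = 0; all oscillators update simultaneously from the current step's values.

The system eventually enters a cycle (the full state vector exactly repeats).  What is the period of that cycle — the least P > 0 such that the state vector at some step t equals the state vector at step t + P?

Answer: 24
Key observation: The state at step 5, [98, 98, 98, 98, 98, 98], reappears at step 29 — and no state repeats earlier — so the cycle the system enters has period 24.

Derivation:
t=0: [32, 209, 109, 238, 199, 129]
t=1: [129, 149, 156, 159, 145, 121]
t=2: [39, 46, 48, 49, 44, 36]
t=3: [84, 87, 87, 88, 86, 83]
t=4: [170, 171, 171, 171, 170, 169]
t=5: [98, 98, 98, 98, 98, 98]
t=6: [195, 195, 195, 195, 195, 195]
t=7: [148, 148, 148, 148, 148, 148]
t=8: [54, 54, 54, 54, 54, 54]
t=9: [107, 107, 107, 107, 107, 107]
t=10: [213, 213, 213, 213, 213, 213]
t=11: [184, 184, 184, 184, 184, 184]
t=12: [126, 126, 126, 126, 126, 126]
t=13: [10, 10, 10, 10, 10, 10]
t=14: [19, 19, 19, 19, 19, 19]
t=15: [37, 37, 37, 37, 37, 37]
t=16: [73, 73, 73, 73, 73, 73]
t=17: [145, 145, 145, 145, 145, 145]
t=18: [48, 48, 48, 48, 48, 48]
t=19: [95, 95, 95, 95, 95, 95]
t=20: [189, 189, 189, 189, 189, 189]
t=21: [136, 136, 136, 136, 136, 136]
t=22: [30, 30, 30, 30, 30, 30]
t=23: [59, 59, 59, 59, 59, 59]
t=24: [117, 117, 117, 117, 117, 117]
t=25: [233, 233, 233, 233, 233, 233]
t=26: [224, 224, 224, 224, 224, 224]
t=27: [206, 206, 206, 206, 206, 206]
t=28: [170, 170, 170, 170, 170, 170]
t=29: [98, 98, 98, 98, 98, 98]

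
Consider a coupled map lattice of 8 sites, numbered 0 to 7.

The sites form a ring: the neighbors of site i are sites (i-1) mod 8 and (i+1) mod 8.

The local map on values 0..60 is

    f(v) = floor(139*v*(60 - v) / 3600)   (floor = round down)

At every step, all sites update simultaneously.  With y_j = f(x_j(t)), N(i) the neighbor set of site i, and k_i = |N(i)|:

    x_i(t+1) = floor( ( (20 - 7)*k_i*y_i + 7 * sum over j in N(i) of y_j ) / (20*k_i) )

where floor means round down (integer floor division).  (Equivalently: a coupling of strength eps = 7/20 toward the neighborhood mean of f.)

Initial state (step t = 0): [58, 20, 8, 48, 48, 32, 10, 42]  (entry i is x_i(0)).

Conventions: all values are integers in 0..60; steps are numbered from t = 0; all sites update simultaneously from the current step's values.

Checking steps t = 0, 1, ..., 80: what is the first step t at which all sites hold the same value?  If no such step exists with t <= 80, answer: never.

Simulating step by step:
t=0: [58, 20, 8, 48, 48, 32, 10, 42]  (not all equal)
t=1: [12, 23, 19, 20, 24, 29, 23, 22]  (not all equal)
t=2: [25, 29, 30, 30, 32, 33, 32, 30]  (not all equal)
t=3: [33, 33, 34, 34, 34, 34, 34, 33]  (not all equal)
t=4: [34, 34, 34, 34, 34, 34, 34, 34]  (all equal)

Answer: 4
Key observation: Synchronization is absorbing here: once all sites are equal they stay equal, and step 4 is the first all-equal step.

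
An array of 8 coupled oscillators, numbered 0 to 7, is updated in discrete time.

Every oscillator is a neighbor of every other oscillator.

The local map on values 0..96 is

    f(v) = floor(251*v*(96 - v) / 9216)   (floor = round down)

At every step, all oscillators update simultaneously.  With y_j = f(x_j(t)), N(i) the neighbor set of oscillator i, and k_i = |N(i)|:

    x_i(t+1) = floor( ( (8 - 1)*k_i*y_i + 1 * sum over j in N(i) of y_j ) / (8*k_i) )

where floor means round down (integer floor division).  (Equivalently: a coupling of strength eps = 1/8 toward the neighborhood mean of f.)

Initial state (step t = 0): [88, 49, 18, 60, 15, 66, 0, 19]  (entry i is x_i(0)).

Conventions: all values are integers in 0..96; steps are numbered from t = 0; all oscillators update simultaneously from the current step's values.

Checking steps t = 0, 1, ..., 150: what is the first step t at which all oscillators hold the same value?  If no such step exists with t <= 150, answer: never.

Answer: 5
Key observation: Synchronization is absorbing here: once all oscillators are equal they stay equal, and step 5 is the first all-equal step.

Derivation:
t=0: [88, 49, 18, 60, 15, 66, 0, 19]  (not all equal)
t=1: [21, 58, 37, 55, 33, 50, 5, 38]  (not all equal)
t=2: [43, 58, 57, 59, 55, 60, 17, 58]  (not all equal)
t=3: [61, 59, 59, 58, 60, 57, 39, 59]  (not all equal)
t=4: [58, 59, 59, 59, 58, 59, 59, 59]  (not all equal)
t=5: [59, 59, 59, 59, 59, 59, 59, 59]  (all equal)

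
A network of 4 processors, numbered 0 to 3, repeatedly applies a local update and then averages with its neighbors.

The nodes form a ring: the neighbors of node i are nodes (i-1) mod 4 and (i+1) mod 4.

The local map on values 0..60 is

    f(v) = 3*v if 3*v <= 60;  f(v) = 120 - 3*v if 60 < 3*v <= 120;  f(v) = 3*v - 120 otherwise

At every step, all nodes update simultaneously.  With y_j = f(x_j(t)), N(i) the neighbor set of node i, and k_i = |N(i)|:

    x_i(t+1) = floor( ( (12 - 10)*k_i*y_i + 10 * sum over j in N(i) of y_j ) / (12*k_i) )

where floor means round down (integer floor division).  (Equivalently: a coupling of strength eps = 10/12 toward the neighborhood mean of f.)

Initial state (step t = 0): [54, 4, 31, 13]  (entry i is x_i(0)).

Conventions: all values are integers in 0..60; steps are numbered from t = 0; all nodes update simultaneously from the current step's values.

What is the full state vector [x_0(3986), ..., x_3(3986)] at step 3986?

Simulating step by step:
t=0: [54, 4, 31, 13]
t=1: [28, 30, 25, 35]
t=2: [24, 38, 26, 36]
t=3: [15, 38, 14, 39]
t=4: [11, 37, 10, 36]
t=5: [14, 27, 13, 28]
t=6: [38, 40, 37, 39]
t=7: [2, 6, 2, 6]
t=8: [16, 8, 16, 8]
t=9: [28, 44, 28, 44]
t=10: [16, 32, 16, 32]
t=11: [28, 44, 28, 44]

Answer: [16, 32, 16, 32]
Key observation: The state at step 9, [28, 44, 28, 44], reappears at step 11: the system is in a cycle of period 2 from step 9 on.  Therefore the state at step 3986 equals the state at step 9 + ((3986 - 9) mod 2) = 10, which is [16, 32, 16, 32].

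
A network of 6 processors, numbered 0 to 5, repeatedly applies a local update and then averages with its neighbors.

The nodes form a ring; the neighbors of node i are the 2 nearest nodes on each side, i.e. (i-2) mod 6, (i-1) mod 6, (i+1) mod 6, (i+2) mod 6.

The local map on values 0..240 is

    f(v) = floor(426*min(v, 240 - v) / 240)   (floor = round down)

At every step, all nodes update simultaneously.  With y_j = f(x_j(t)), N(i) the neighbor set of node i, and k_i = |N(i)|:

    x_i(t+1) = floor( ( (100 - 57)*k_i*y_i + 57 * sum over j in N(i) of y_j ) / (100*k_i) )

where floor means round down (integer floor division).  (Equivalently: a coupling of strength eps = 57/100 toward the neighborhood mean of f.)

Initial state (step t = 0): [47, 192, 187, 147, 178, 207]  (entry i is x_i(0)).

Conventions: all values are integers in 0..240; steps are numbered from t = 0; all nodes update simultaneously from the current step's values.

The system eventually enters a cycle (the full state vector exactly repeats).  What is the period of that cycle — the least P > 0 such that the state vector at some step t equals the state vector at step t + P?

Simulating step by step:
t=0: [47, 192, 187, 147, 178, 207]
t=1: [85, 93, 103, 120, 104, 88]
t=2: [162, 170, 179, 189, 179, 168]
t=3: [125, 119, 111, 105, 112, 120]
t=4: [204, 204, 198, 196, 199, 205]
t=5: [65, 66, 71, 72, 70, 65]
t=6: [118, 119, 123, 123, 122, 118]
t=7: [209, 209, 208, 208, 208, 209]
t=8: [55, 55, 55, 55, 55, 55]
t=9: [97, 97, 97, 97, 97, 97]
t=10: [172, 172, 172, 172, 172, 172]
t=11: [120, 120, 120, 120, 120, 120]
t=12: [213, 213, 213, 213, 213, 213]
t=13: [47, 47, 47, 47, 47, 47]
t=14: [83, 83, 83, 83, 83, 83]
t=15: [147, 147, 147, 147, 147, 147]
t=16: [165, 165, 165, 165, 165, 165]
t=17: [133, 133, 133, 133, 133, 133]
t=18: [189, 189, 189, 189, 189, 189]
t=19: [90, 90, 90, 90, 90, 90]
t=20: [159, 159, 159, 159, 159, 159]
t=21: [143, 143, 143, 143, 143, 143]
t=22: [172, 172, 172, 172, 172, 172]

Answer: 12
Key observation: The state at step 10, [172, 172, 172, 172, 172, 172], reappears at step 22 — and no state repeats earlier — so the cycle the system enters has period 12.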